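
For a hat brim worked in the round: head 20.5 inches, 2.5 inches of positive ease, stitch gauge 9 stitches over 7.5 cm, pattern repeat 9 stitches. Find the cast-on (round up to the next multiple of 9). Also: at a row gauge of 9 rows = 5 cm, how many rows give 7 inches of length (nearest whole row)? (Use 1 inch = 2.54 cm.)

Cast on 72 stitches; work 32 rows.

Finished = 20.5 + 2.5 = 23 inches.
23 inches × 2.54 = 58.42 cm.
9/7.5 = 1.2 sts per cm; 58.42 × 1.2 = 70.10 sts.
Next multiple of 9 → 72.
7 inches = 17.78 cm; × 1.8 = 32.00 → 32 rows.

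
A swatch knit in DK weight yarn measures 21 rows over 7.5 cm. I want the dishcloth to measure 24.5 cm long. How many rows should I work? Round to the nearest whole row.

21 rows / 7.5 cm = 2.8 rows per cm.
24.5 × 2.8 = 68.60 rows.
Round to nearest → 69.

Work 69 rows.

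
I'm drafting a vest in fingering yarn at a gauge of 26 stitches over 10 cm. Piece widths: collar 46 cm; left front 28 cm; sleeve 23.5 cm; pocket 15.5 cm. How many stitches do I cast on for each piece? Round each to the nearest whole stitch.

Rate = 26/10 = 2.6 sts per cm.
collar: 46 × 2.6 = 119.60 → 120.
left front: 28 × 2.6 = 72.80 → 73.
sleeve: 23.5 × 2.6 = 61.10 → 61.
pocket: 15.5 × 2.6 = 40.30 → 40.

collar 120; left front 73; sleeve 61; pocket 40.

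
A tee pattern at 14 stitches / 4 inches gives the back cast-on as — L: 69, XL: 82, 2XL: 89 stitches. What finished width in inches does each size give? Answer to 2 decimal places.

L 19.71 inches; XL 23.43 inches; 2XL 25.43 inches.

14/4 = 3.5 sts per in.
L: 69 / 3.5 = 19.714 → 19.71 in.
XL: 82 / 3.5 = 23.429 → 23.43 in.
2XL: 89 / 3.5 = 25.429 → 25.43 in.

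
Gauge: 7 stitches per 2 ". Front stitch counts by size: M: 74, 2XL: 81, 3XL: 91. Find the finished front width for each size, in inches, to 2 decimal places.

M 21.14 inches; 2XL 23.14 inches; 3XL 26.00 inches.

7/2 = 3.5 sts per in.
M: 74 / 3.5 = 21.143 → 21.14 in.
2XL: 81 / 3.5 = 23.143 → 23.14 in.
3XL: 91 / 3.5 = 26.000 → 26.00 in.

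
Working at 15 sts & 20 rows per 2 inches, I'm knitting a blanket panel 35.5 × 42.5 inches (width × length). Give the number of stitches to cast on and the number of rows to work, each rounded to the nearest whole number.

Stitch gauge = 15/2 = 7.5 sts/in; 35.5 × 7.5 = 266.25 → 266 sts.
Row gauge = 20/2 = 10 rows/in; 42.5 × 10 = 425.00 → 425 rows.

Cast on 266 stitches and work 425 rows.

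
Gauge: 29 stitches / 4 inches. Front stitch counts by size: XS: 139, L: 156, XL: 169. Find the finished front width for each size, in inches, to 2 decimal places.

29/4 = 7.25 sts per in.
XS: 139 / 7.25 = 19.172 → 19.17 in.
L: 156 / 7.25 = 21.517 → 21.52 in.
XL: 169 / 7.25 = 23.310 → 23.31 in.

XS 19.17 inches; L 21.52 inches; XL 23.31 inches.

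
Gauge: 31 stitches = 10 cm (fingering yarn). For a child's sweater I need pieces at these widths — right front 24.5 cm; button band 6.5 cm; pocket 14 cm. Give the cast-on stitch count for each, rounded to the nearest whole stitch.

right front 76; button band 20; pocket 43.

Rate = 31/10 = 3.1 sts per cm.
right front: 24.5 × 3.1 = 75.95 → 76.
button band: 6.5 × 3.1 = 20.15 → 20.
pocket: 14 × 3.1 = 43.40 → 43.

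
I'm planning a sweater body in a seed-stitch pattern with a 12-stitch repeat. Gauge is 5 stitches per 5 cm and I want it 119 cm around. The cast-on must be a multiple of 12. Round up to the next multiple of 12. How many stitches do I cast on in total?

5 / 5 = 1 sts per cm.
119 × 1 = 119.00 sts.
Next multiple of 12: 120.

120 stitches.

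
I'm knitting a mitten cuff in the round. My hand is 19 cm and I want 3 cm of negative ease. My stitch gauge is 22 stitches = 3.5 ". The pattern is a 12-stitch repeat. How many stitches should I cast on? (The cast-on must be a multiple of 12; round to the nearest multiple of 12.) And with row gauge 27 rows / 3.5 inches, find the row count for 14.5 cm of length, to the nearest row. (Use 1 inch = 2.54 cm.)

Cast on 36 stitches; work 44 rows.

Finished = 19 − 3 = 16 cm.
16 cm × 1/2.54 = 6.30 inches.
22/3.5 = 6.286 sts per in; 6.30 × 6.286 = 39.60 sts.
Nearest multiple of 12 → 36.
14.5 cm = 5.71 inches; × 7.714 = 44.04 → 44 rows.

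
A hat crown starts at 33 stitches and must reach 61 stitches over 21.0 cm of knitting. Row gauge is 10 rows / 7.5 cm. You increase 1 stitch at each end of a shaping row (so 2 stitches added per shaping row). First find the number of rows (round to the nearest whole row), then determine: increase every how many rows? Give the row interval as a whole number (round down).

Rows = 21.0 × 1.333 = 28.0 → 28 rows.
Stitches to add: 28 → 14 shaping rows (at 2 st each).
28 / 14 = 2.00 → every 2 rows.

Increase every 2nd row.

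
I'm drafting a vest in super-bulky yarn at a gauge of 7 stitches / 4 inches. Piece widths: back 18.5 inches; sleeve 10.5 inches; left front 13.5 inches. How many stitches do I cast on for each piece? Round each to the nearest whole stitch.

back 32; sleeve 18; left front 24.

Rate = 7/4 = 1.75 sts per in.
back: 18.5 × 1.75 = 32.38 → 32.
sleeve: 10.5 × 1.75 = 18.38 → 18.
left front: 13.5 × 1.75 = 23.62 → 24.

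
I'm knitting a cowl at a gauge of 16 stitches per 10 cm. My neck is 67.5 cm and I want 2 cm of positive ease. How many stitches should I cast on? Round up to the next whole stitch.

112 stitches.

Finished = 67.5 + 2 = 69.5 cm.
16 / 10 = 1.6 sts per cm.
69.50 × 1.6 = 111.20 sts.
→ 112 sts.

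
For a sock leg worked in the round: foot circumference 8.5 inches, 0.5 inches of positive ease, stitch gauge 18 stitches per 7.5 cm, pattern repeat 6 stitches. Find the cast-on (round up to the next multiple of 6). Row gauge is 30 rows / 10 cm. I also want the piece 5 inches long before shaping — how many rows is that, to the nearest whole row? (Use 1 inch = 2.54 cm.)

Cast on 60 stitches; work 38 rows.

Finished = 8.5 + 0.5 = 9 inches.
9 inches × 2.54 = 22.86 cm.
18/7.5 = 2.4 sts per cm; 22.86 × 2.4 = 54.86 sts.
Next multiple of 6 → 60.
5 inches = 12.70 cm; × 3 = 38.10 → 38 rows.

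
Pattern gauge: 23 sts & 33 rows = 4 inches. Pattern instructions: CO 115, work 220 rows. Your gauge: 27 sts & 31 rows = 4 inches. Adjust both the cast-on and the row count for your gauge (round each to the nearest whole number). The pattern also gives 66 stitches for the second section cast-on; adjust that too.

Cast on 135 stitches; work 207 rows; second section cast-on 77 stitches.

Stitches: 115 × 27/23 = 135.00 → 135.
Rows: 220 × 31/33 = 206.67 → 207.
second section cast-on: 66 × 27/23 = 77.48 → 77.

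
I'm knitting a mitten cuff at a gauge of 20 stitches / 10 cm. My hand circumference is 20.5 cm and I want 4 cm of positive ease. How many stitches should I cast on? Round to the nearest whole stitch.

49 stitches.

Finished = 20.5 + 4 = 24.5 cm.
20 / 10 = 2 sts per cm.
24.50 × 2 = 49.00 sts.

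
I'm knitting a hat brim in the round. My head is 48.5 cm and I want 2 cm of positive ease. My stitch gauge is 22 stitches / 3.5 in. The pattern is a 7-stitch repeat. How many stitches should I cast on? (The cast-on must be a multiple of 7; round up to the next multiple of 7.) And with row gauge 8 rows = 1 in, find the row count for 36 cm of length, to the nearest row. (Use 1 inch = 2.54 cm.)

Finished = 48.5 + 2 = 50.5 cm.
50.5 cm × 1/2.54 = 19.88 inches.
22/3.5 = 6.286 sts per in; 19.88 × 6.286 = 124.97 sts.
Next multiple of 7 → 126.
36 cm = 14.17 inches; × 8 = 113.39 → 113 rows.

Cast on 126 stitches; work 113 rows.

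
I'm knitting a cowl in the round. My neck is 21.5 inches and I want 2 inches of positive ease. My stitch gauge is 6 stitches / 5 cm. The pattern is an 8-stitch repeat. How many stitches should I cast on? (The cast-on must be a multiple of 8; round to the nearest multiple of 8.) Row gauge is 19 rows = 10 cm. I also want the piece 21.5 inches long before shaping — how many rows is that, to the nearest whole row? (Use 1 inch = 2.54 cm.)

Cast on 72 stitches; work 104 rows.

Finished = 21.5 + 2 = 23.5 inches.
23.5 inches × 2.54 = 59.69 cm.
6/5 = 1.2 sts per cm; 59.69 × 1.2 = 71.63 sts.
Nearest multiple of 8 → 72.
21.5 inches = 54.61 cm; × 1.9 = 103.76 → 104 rows.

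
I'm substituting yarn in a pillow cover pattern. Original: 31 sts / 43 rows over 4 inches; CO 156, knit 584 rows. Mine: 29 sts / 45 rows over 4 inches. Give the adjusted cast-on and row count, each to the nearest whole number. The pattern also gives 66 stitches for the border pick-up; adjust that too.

Cast on 146 stitches; work 611 rows; border pick-up 62 stitches.

Stitches: 156 × 29/31 = 145.94 → 146.
Rows: 584 × 45/43 = 611.16 → 611.
border pick-up: 66 × 29/31 = 61.74 → 62.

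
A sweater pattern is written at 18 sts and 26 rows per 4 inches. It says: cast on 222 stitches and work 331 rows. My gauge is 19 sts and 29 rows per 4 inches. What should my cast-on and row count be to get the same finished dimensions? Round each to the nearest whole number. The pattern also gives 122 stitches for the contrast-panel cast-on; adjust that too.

Stitches: 222 × 19/18 = 234.33 → 234.
Rows: 331 × 29/26 = 369.19 → 369.
contrast-panel cast-on: 122 × 19/18 = 128.78 → 129.

Cast on 234 stitches; work 369 rows; contrast-panel cast-on 129 stitches.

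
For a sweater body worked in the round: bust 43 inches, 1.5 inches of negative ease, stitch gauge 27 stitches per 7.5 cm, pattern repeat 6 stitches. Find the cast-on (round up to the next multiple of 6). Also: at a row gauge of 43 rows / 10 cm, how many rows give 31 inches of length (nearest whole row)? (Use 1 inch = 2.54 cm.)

Cast on 384 stitches; work 339 rows.

Finished = 43 − 1.5 = 41.5 inches.
41.5 inches × 2.54 = 105.41 cm.
27/7.5 = 3.6 sts per cm; 105.41 × 3.6 = 379.48 sts.
Next multiple of 6 → 384.
31 inches = 78.74 cm; × 4.3 = 338.58 → 339 rows.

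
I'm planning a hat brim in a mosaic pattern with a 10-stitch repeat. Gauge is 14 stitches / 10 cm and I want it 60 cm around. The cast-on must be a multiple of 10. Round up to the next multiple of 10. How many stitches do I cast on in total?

CO 90 sts.

14 / 10 = 1.4 sts per cm.
60 × 1.4 = 84.00 sts.
Next multiple of 10: 90.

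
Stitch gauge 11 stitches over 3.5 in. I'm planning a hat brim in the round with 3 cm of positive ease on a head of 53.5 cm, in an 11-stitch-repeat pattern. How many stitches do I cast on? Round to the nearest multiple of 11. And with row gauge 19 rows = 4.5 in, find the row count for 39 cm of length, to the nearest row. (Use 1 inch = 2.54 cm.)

Cast on 66 stitches; work 65 rows.

Finished = 53.5 + 3 = 56.5 cm.
56.5 cm × 1/2.54 = 22.24 inches.
11/3.5 = 3.143 sts per in; 22.24 × 3.143 = 69.91 sts.
Nearest multiple of 11 → 66.
39 cm = 15.35 inches; × 4.222 = 64.83 → 65 rows.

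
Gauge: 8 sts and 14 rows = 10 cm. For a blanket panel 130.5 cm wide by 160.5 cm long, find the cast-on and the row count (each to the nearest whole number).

Stitch gauge = 8/10 = 0.8 sts/cm; 130.5 × 0.8 = 104.40 → 104 sts.
Row gauge = 14/10 = 1.4 rows/cm; 160.5 × 1.4 = 224.70 → 225 rows.

Cast on 104 stitches and work 225 rows.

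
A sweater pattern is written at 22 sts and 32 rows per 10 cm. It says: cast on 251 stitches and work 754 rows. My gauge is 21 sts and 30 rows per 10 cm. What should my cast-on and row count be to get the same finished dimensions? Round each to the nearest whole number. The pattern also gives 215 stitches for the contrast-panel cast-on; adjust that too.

Cast on 240 stitches; work 707 rows; contrast-panel cast-on 205 stitches.

Stitches: 251 × 21/22 = 239.59 → 240.
Rows: 754 × 30/32 = 706.88 → 707.
contrast-panel cast-on: 215 × 21/22 = 205.23 → 205.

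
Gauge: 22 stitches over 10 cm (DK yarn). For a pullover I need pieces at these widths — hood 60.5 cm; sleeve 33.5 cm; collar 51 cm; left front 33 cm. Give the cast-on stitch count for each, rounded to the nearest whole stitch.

Rate = 22/10 = 2.2 sts per cm.
hood: 60.5 × 2.2 = 133.10 → 133.
sleeve: 33.5 × 2.2 = 73.70 → 74.
collar: 51 × 2.2 = 112.20 → 112.
left front: 33 × 2.2 = 72.60 → 73.

hood 133; sleeve 74; collar 112; left front 73.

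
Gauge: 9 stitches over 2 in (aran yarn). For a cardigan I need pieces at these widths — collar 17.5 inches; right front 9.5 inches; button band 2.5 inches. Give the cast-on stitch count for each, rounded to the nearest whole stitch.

collar 79; right front 43; button band 11.

Rate = 9/2 = 4.5 sts per in.
collar: 17.5 × 4.5 = 78.75 → 79.
right front: 9.5 × 4.5 = 42.75 → 43.
button band: 2.5 × 4.5 = 11.25 → 11.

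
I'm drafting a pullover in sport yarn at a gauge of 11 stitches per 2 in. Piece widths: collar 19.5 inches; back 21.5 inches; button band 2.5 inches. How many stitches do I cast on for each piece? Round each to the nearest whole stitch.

collar 107; back 118; button band 14.

Rate = 11/2 = 5.5 sts per in.
collar: 19.5 × 5.5 = 107.25 → 107.
back: 21.5 × 5.5 = 118.25 → 118.
button band: 2.5 × 5.5 = 13.75 → 14.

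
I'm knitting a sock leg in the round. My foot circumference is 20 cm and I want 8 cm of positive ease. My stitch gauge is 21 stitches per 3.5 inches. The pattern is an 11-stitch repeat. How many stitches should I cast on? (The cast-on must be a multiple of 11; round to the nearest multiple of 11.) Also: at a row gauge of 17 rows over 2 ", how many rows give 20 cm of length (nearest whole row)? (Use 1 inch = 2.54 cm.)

Cast on 66 stitches; work 67 rows.

Finished = 20 + 8 = 28 cm.
28 cm × 1/2.54 = 11.02 inches.
21/3.5 = 6 sts per in; 11.02 × 6 = 66.14 sts.
Nearest multiple of 11 → 66.
20 cm = 7.87 inches; × 8.5 = 66.93 → 67 rows.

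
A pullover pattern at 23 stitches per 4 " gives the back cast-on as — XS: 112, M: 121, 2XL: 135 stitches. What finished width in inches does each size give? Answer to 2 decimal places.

23/4 = 5.75 sts per in.
XS: 112 / 5.75 = 19.478 → 19.48 in.
M: 121 / 5.75 = 21.043 → 21.04 in.
2XL: 135 / 5.75 = 23.478 → 23.48 in.

XS 19.48 inches; M 21.04 inches; 2XL 23.48 inches.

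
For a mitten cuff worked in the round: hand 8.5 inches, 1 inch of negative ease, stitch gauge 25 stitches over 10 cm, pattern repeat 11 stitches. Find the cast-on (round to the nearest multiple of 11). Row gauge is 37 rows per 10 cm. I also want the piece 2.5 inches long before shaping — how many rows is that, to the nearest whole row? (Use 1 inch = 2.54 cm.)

Finished = 8.5 − 1 = 7.5 inches.
7.5 inches × 2.54 = 19.05 cm.
25/10 = 2.5 sts per cm; 19.05 × 2.5 = 47.62 sts.
Nearest multiple of 11 → 44.
2.5 inches = 6.35 cm; × 3.7 = 23.50 → 23 rows.

Cast on 44 stitches; work 23 rows.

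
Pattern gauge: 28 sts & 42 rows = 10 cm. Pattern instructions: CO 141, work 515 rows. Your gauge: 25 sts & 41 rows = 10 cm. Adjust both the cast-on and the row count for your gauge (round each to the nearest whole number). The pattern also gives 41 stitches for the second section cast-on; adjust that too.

Stitches: 141 × 25/28 = 125.89 → 126.
Rows: 515 × 41/42 = 502.74 → 503.
second section cast-on: 41 × 25/28 = 36.61 → 37.

Cast on 126 stitches; work 503 rows; second section cast-on 37 stitches.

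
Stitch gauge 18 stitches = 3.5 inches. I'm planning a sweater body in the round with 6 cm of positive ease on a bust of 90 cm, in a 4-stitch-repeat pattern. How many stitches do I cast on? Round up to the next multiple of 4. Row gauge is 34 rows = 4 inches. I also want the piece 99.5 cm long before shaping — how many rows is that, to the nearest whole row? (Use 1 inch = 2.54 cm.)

Finished = 90 + 6 = 96 cm.
96 cm × 1/2.54 = 37.80 inches.
18/3.5 = 5.143 sts per in; 37.80 × 5.143 = 194.38 sts.
Next multiple of 4 → 196.
99.5 cm = 39.17 inches; × 8.5 = 332.97 → 333 rows.

Cast on 196 stitches; work 333 rows.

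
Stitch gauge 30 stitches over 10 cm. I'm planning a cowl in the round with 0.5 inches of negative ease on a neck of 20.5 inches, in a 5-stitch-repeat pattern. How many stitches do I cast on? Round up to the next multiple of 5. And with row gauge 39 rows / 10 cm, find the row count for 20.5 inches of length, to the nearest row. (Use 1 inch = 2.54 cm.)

Cast on 155 stitches; work 203 rows.

Finished = 20.5 − 0.5 = 20 inches.
20 inches × 2.54 = 50.80 cm.
30/10 = 3 sts per cm; 50.80 × 3 = 152.40 sts.
Next multiple of 5 → 155.
20.5 inches = 52.07 cm; × 3.9 = 203.07 → 203 rows.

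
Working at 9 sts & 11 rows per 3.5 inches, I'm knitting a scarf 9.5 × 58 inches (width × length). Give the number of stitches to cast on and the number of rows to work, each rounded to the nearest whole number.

Stitch gauge = 9/3.5 = 2.571 sts/in; 9.5 × 2.571 = 24.43 → 24 sts.
Row gauge = 11/3.5 = 3.143 rows/in; 58 × 3.143 = 182.29 → 182 rows.

Cast on 24 stitches and work 182 rows.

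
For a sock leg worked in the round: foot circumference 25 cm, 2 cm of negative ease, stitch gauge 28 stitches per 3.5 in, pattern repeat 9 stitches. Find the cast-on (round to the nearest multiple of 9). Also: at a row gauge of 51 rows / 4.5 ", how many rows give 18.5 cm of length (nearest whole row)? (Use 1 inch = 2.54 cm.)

Finished = 25 − 2 = 23 cm.
23 cm × 1/2.54 = 9.06 inches.
28/3.5 = 8 sts per in; 9.06 × 8 = 72.44 sts.
Nearest multiple of 9 → 72.
18.5 cm = 7.28 inches; × 11.333 = 82.55 → 83 rows.

Cast on 72 stitches; work 83 rows.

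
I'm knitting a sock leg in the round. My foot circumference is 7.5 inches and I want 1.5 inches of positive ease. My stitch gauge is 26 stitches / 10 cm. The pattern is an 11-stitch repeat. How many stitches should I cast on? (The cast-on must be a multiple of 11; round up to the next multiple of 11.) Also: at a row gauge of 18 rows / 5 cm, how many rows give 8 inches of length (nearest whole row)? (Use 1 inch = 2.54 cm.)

Finished = 7.5 + 1.5 = 9 inches.
9 inches × 2.54 = 22.86 cm.
26/10 = 2.6 sts per cm; 22.86 × 2.6 = 59.44 sts.
Next multiple of 11 → 66.
8 inches = 20.32 cm; × 3.6 = 73.15 → 73 rows.

Cast on 66 stitches; work 73 rows.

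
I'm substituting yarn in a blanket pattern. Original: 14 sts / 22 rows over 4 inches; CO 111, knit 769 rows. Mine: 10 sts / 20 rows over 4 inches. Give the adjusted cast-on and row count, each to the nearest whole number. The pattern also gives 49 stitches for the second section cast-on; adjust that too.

Stitches: 111 × 10/14 = 79.29 → 79.
Rows: 769 × 20/22 = 699.09 → 699.
second section cast-on: 49 × 10/14 = 35.00 → 35.

Cast on 79 stitches; work 699 rows; second section cast-on 35 stitches.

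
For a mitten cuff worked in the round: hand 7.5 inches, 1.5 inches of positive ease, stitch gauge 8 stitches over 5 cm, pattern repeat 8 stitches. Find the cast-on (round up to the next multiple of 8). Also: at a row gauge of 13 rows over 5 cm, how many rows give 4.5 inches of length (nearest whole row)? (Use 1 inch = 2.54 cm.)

Cast on 40 stitches; work 30 rows.

Finished = 7.5 + 1.5 = 9 inches.
9 inches × 2.54 = 22.86 cm.
8/5 = 1.6 sts per cm; 22.86 × 1.6 = 36.58 sts.
Next multiple of 8 → 40.
4.5 inches = 11.43 cm; × 2.6 = 29.72 → 30 rows.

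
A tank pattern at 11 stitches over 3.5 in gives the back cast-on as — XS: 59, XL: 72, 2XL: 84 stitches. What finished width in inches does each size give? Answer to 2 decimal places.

XS 18.77 inches; XL 22.91 inches; 2XL 26.73 inches.

11/3.5 = 3.143 sts per in.
XS: 59 / 3.143 = 18.773 → 18.77 in.
XL: 72 / 3.143 = 22.909 → 22.91 in.
2XL: 84 / 3.143 = 26.727 → 26.73 in.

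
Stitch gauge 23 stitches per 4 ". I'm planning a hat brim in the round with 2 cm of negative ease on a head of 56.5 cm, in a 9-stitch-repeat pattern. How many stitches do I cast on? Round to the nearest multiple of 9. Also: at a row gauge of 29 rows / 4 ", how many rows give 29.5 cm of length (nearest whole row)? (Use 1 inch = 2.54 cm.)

Finished = 56.5 − 2 = 54.5 cm.
54.5 cm × 1/2.54 = 21.46 inches.
23/4 = 5.75 sts per in; 21.46 × 5.75 = 123.38 sts.
Nearest multiple of 9 → 126.
29.5 cm = 11.61 inches; × 7.25 = 84.20 → 84 rows.

Cast on 126 stitches; work 84 rows.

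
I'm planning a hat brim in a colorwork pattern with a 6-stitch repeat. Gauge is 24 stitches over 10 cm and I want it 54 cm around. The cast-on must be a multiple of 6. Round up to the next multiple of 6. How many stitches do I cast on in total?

24 / 10 = 2.4 sts per cm.
54 × 2.4 = 129.60 sts.
Next multiple of 6: 132.

132 stitches.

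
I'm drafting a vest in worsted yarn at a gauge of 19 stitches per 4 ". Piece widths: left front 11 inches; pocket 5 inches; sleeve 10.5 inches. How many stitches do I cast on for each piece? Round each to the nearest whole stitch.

Rate = 19/4 = 4.75 sts per in.
left front: 11 × 4.75 = 52.25 → 52.
pocket: 5 × 4.75 = 23.75 → 24.
sleeve: 10.5 × 4.75 = 49.88 → 50.

left front 52; pocket 24; sleeve 50.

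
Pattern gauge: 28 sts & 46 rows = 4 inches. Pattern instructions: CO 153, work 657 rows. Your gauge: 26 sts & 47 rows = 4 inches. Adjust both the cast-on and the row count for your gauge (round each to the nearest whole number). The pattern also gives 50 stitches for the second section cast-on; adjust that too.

Cast on 142 stitches; work 671 rows; second section cast-on 46 stitches.

Stitches: 153 × 26/28 = 142.07 → 142.
Rows: 657 × 47/46 = 671.28 → 671.
second section cast-on: 50 × 26/28 = 46.43 → 46.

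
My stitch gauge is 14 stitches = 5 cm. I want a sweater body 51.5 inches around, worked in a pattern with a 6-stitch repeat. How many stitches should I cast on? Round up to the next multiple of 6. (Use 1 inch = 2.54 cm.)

Cast on 372 stitches.

51.5 in = 51.5 × 2.54 = 130.81 cm.
14 / 5 = 2.8 sts/cm.
130.81 × 2.8 = 366.27 sts.
→ 372.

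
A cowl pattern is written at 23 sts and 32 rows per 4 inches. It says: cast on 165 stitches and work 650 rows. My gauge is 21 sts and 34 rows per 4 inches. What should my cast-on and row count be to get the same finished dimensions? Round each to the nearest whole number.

Cast on 151 stitches; work 691 rows.

Stitches: 165 × 21/23 = 150.65 → 151.
Rows: 650 × 34/32 = 690.62 → 691.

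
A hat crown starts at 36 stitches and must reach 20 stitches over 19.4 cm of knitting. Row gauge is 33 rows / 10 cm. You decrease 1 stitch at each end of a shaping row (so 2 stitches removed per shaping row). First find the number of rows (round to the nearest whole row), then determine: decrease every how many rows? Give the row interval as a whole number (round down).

Rows = 19.4 × 3.3 = 64.0 → 64 rows.
Stitches to remove: 16 → 8 shaping rows (at 2 st each).
64 / 8 = 8.00 → every 8 rows.

Decrease every 8th row.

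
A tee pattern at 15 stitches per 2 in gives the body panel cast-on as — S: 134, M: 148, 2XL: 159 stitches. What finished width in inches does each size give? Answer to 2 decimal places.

S 17.87 inches; M 19.73 inches; 2XL 21.20 inches.

15/2 = 7.5 sts per in.
S: 134 / 7.5 = 17.867 → 17.87 in.
M: 148 / 7.5 = 19.733 → 19.73 in.
2XL: 159 / 7.5 = 21.200 → 21.20 in.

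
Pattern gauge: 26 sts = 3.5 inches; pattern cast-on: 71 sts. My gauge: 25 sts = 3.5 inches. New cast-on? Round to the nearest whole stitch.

Scale factor = 25 / 26 = 0.962.
71 × 25 / 26 = 68.27 sts.
→ 68 sts.

Cast on 68 stitches.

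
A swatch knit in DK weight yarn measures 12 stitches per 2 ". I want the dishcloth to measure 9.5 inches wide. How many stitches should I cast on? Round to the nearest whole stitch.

12 stitches / 2 in = 6 stitches per inch.
9.5 × 6 = 57.00 stitches.

Cast on 57 stitches.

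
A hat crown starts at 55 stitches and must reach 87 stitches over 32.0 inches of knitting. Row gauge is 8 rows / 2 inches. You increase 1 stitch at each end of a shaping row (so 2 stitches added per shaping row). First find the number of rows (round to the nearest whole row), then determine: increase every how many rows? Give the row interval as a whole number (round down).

Rows = 32.0 × 4 = 128.0 → 128 rows.
Stitches to add: 32 → 16 shaping rows (at 2 st each).
128 / 16 = 8.00 → every 8 rows.

Increase every 8th row.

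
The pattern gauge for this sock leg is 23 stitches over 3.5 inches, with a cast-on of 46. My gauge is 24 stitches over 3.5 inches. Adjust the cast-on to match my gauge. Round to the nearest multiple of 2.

Scale factor = 24 / 23 = 1.043.
46 × 24 / 23 = 48.00 sts.

48 stitches.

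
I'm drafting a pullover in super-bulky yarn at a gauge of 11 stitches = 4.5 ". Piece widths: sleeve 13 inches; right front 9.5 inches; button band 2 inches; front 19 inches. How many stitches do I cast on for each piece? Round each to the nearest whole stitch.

Rate = 11/4.5 = 2.444 sts per in.
sleeve: 13 × 2.444 = 31.78 → 32.
right front: 9.5 × 2.444 = 23.22 → 23.
button band: 2 × 2.444 = 4.89 → 5.
front: 19 × 2.444 = 46.44 → 46.

sleeve 32; right front 23; button band 5; front 46.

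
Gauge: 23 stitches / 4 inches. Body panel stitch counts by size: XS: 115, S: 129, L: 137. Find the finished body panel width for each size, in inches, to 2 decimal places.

23/4 = 5.75 sts per in.
XS: 115 / 5.75 = 20.000 → 20.00 in.
S: 129 / 5.75 = 22.435 → 22.43 in.
L: 137 / 5.75 = 23.826 → 23.83 in.

XS 20.00 inches; S 22.43 inches; L 23.83 inches.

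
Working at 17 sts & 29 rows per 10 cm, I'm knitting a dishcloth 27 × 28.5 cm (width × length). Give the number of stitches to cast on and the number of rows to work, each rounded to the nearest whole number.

Stitch gauge = 17/10 = 1.7 sts/cm; 27 × 1.7 = 45.90 → 46 sts.
Row gauge = 29/10 = 2.9 rows/cm; 28.5 × 2.9 = 82.65 → 83 rows.

Cast on 46 stitches and work 83 rows.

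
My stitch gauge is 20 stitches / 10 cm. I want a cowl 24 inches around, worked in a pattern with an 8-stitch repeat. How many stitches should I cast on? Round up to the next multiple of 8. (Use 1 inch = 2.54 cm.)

24 in = 24 × 2.54 = 60.96 cm.
20 / 10 = 2 sts/cm.
60.96 × 2 = 121.92 sts.
→ 128.

128 stitches.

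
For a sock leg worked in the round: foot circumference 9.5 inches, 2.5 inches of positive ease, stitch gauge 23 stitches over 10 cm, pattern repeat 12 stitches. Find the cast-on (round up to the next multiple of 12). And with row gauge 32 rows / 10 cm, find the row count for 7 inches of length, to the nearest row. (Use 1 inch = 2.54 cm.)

Cast on 72 stitches; work 57 rows.

Finished = 9.5 + 2.5 = 12 inches.
12 inches × 2.54 = 30.48 cm.
23/10 = 2.3 sts per cm; 30.48 × 2.3 = 70.10 sts.
Next multiple of 12 → 72.
7 inches = 17.78 cm; × 3.2 = 56.90 → 57 rows.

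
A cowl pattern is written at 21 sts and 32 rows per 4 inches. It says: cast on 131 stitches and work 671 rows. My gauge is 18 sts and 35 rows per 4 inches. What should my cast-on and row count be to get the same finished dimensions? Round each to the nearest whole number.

Cast on 112 stitches; work 734 rows.

Stitches: 131 × 18/21 = 112.29 → 112.
Rows: 671 × 35/32 = 733.91 → 734.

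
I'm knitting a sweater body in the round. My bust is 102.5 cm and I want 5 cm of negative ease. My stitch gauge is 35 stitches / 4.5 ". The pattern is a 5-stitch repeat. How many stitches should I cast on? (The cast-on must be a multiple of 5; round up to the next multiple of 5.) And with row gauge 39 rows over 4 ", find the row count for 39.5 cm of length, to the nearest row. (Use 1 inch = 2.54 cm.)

Cast on 300 stitches; work 152 rows.

Finished = 102.5 − 5 = 97.5 cm.
97.5 cm × 1/2.54 = 38.39 inches.
35/4.5 = 7.778 sts per in; 38.39 × 7.778 = 298.56 sts.
Next multiple of 5 → 300.
39.5 cm = 15.55 inches; × 9.75 = 151.62 → 152 rows.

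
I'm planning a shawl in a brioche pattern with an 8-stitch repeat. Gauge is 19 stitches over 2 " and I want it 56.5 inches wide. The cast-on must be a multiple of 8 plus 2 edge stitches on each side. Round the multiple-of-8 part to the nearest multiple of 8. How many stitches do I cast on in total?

CO 540 sts.

19 / 2 = 9.5 sts per inch.
56.5 × 9.5 = 536.75 sts.
Less 4 edge sts → 532.75 for the repeat.
Nearest multiple of 8: 536.
Add back 4 edge sts → 540.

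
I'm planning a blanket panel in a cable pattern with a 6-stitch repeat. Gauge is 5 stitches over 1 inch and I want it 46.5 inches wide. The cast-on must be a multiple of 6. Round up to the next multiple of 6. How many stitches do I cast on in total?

234 stitches.

5 / 1 = 5 sts per inch.
46.5 × 5 = 232.50 sts.
Next multiple of 6: 234.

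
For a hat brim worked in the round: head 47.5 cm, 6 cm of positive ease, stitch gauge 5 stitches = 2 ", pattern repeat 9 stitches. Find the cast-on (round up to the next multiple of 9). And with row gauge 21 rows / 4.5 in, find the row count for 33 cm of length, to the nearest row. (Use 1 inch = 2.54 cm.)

Cast on 54 stitches; work 61 rows.

Finished = 47.5 + 6 = 53.5 cm.
53.5 cm × 1/2.54 = 21.06 inches.
5/2 = 2.5 sts per in; 21.06 × 2.5 = 52.66 sts.
Next multiple of 9 → 54.
33 cm = 12.99 inches; × 4.667 = 60.63 → 61 rows.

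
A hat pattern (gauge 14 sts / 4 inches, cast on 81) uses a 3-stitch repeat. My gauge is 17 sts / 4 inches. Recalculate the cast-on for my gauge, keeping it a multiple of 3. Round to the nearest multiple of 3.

81 × 17 / 14 = 98.36.
Nearest multiple of 3: 99.

Cast on 99 stitches.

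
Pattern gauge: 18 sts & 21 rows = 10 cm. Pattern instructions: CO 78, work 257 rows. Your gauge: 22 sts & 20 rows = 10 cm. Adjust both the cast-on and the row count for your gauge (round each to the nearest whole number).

Cast on 95 stitches; work 245 rows.

Stitches: 78 × 22/18 = 95.33 → 95.
Rows: 257 × 20/21 = 244.76 → 245.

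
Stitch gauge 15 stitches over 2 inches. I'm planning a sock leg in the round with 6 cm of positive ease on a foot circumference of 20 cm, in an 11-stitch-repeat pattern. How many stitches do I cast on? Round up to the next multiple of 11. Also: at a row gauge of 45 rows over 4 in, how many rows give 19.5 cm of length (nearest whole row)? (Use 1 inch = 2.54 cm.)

Cast on 77 stitches; work 86 rows.

Finished = 20 + 6 = 26 cm.
26 cm × 1/2.54 = 10.24 inches.
15/2 = 7.5 sts per in; 10.24 × 7.5 = 76.77 sts.
Next multiple of 11 → 77.
19.5 cm = 7.68 inches; × 11.25 = 86.37 → 86 rows.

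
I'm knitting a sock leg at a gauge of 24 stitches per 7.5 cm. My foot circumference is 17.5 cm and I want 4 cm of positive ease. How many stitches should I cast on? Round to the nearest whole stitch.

Finished = 17.5 + 4 = 21.5 cm.
24 / 7.5 = 3.2 sts per cm.
21.50 × 3.2 = 68.80 sts.
→ 69 sts.

Cast on 69 stitches.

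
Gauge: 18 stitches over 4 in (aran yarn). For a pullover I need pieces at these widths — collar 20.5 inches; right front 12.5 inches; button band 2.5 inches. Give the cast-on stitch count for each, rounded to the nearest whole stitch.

collar 92; right front 56; button band 11.

Rate = 18/4 = 4.5 sts per in.
collar: 20.5 × 4.5 = 92.25 → 92.
right front: 12.5 × 4.5 = 56.25 → 56.
button band: 2.5 × 4.5 = 11.25 → 11.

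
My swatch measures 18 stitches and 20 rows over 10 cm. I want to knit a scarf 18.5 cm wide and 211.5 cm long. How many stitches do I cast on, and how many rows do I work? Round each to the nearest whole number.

Stitch gauge = 18/10 = 1.8 sts/cm; 18.5 × 1.8 = 33.30 → 33 sts.
Row gauge = 20/10 = 2 rows/cm; 211.5 × 2 = 423.00 → 423 rows.

Cast on 33 stitches and work 423 rows.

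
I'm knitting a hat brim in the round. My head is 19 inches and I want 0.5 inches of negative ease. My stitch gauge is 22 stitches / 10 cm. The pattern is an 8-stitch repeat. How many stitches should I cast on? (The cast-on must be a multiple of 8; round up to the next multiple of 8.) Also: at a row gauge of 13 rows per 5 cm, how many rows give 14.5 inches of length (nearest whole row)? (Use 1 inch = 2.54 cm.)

Cast on 104 stitches; work 96 rows.

Finished = 19 − 0.5 = 18.5 inches.
18.5 inches × 2.54 = 46.99 cm.
22/10 = 2.2 sts per cm; 46.99 × 2.2 = 103.38 sts.
Next multiple of 8 → 104.
14.5 inches = 36.83 cm; × 2.6 = 95.76 → 96 rows.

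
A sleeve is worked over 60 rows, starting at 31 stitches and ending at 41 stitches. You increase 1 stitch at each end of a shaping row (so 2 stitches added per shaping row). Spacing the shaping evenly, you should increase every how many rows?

Stitches to add: |41 − 31| = 10.
Shaping rows needed: 10 / 2 = 5.
60 rows / 5 = every 12 rows.

Increase every 12th row.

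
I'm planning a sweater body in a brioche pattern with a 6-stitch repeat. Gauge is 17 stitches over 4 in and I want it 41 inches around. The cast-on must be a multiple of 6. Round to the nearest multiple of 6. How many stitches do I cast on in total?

17 / 4 = 4.25 sts per inch.
41 × 4.25 = 174.25 sts.
Nearest multiple of 6: 174.

Cast on 174 stitches.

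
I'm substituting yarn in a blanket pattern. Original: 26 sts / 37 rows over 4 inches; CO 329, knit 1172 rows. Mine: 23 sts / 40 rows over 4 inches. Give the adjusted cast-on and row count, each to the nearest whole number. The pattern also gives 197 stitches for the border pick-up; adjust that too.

Cast on 291 stitches; work 1267 rows; border pick-up 174 stitches.

Stitches: 329 × 23/26 = 291.04 → 291.
Rows: 1172 × 40/37 = 1267.03 → 1267.
border pick-up: 197 × 23/26 = 174.27 → 174.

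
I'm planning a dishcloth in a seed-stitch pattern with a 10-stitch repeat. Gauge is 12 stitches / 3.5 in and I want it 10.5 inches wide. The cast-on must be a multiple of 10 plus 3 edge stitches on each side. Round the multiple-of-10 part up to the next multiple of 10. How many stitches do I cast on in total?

Cast on 36 stitches.

12 / 3.5 = 3.429 sts per inch.
10.5 × 3.429 = 36.00 sts.
Less 6 edge sts → 30.00 for the repeat.
Next multiple of 10: 30.
Add back 6 edge sts → 36.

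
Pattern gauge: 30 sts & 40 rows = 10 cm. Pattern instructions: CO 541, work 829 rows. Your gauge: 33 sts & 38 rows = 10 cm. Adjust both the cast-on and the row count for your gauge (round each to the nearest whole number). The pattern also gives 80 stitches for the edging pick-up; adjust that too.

Cast on 595 stitches; work 788 rows; edging pick-up 88 stitches.

Stitches: 541 × 33/30 = 595.10 → 595.
Rows: 829 × 38/40 = 787.55 → 788.
edging pick-up: 80 × 33/30 = 88.00 → 88.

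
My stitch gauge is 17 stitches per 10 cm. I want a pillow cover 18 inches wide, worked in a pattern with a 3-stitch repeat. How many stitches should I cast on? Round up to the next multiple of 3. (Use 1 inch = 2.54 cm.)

18 in = 18 × 2.54 = 45.72 cm.
17 / 10 = 1.7 sts/cm.
45.72 × 1.7 = 77.72 sts.
→ 78.

CO 78 sts.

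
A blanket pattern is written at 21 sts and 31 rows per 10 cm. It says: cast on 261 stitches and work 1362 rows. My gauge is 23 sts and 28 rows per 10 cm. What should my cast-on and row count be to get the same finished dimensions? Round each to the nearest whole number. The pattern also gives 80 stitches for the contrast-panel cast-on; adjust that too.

Stitches: 261 × 23/21 = 285.86 → 286.
Rows: 1362 × 28/31 = 1230.19 → 1230.
contrast-panel cast-on: 80 × 23/21 = 87.62 → 88.

Cast on 286 stitches; work 1230 rows; contrast-panel cast-on 88 stitches.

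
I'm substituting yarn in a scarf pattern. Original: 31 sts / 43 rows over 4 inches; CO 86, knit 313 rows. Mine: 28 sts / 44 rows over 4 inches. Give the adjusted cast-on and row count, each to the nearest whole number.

Stitches: 86 × 28/31 = 77.68 → 78.
Rows: 313 × 44/43 = 320.28 → 320.

Cast on 78 stitches; work 320 rows.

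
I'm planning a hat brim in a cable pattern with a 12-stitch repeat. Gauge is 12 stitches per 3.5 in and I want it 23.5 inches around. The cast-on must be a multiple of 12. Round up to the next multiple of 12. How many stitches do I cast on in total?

Cast on 84 stitches.

12 / 3.5 = 3.429 sts per inch.
23.5 × 3.429 = 80.57 sts.
Next multiple of 12: 84.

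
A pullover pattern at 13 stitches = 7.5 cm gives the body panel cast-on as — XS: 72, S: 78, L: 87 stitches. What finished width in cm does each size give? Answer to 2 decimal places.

XS 41.54 cm; S 45.00 cm; L 50.19 cm.

13/7.5 = 1.733 sts per cm.
XS: 72 / 1.733 = 41.538 → 41.54 cm.
S: 78 / 1.733 = 45.000 → 45.00 cm.
L: 87 / 1.733 = 50.192 → 50.19 cm.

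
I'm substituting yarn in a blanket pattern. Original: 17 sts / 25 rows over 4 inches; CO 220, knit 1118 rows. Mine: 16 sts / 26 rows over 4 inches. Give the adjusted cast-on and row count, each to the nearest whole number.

Cast on 207 stitches; work 1163 rows.

Stitches: 220 × 16/17 = 207.06 → 207.
Rows: 1118 × 26/25 = 1162.72 → 1163.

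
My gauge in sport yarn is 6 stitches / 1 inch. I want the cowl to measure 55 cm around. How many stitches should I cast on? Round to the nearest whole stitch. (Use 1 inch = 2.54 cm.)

130 stitches.

55 cm = 21.65 in.
6 stitches / 1 in = 6 stitches per inch.
21.65 × 6 = 129.92 stitches.
Round to nearest → 130.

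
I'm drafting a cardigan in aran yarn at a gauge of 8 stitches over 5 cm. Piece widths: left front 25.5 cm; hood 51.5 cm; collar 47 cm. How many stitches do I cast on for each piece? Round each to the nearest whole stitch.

left front 41; hood 82; collar 75.

Rate = 8/5 = 1.6 sts per cm.
left front: 25.5 × 1.6 = 40.80 → 41.
hood: 51.5 × 1.6 = 82.40 → 82.
collar: 47 × 1.6 = 75.20 → 75.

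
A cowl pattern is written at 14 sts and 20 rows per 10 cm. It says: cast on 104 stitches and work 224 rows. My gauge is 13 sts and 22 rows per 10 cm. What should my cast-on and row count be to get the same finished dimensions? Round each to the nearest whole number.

Stitches: 104 × 13/14 = 96.57 → 97.
Rows: 224 × 22/20 = 246.40 → 246.

Cast on 97 stitches; work 246 rows.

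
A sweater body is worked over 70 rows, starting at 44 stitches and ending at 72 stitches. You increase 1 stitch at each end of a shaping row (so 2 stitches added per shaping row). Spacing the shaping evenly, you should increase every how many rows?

Stitches to add: |72 − 44| = 28.
Shaping rows needed: 28 / 2 = 14.
70 rows / 14 = every 5 rows.

Increase every 5th row.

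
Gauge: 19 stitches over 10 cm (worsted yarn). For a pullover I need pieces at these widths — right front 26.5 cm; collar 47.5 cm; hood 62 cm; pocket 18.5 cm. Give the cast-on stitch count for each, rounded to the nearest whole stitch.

right front 50; collar 90; hood 118; pocket 35.

Rate = 19/10 = 1.9 sts per cm.
right front: 26.5 × 1.9 = 50.35 → 50.
collar: 47.5 × 1.9 = 90.25 → 90.
hood: 62 × 1.9 = 117.80 → 118.
pocket: 18.5 × 1.9 = 35.15 → 35.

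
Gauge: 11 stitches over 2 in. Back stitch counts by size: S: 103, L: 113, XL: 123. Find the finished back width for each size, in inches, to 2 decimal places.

S 18.73 inches; L 20.55 inches; XL 22.36 inches.

11/2 = 5.5 sts per in.
S: 103 / 5.5 = 18.727 → 18.73 in.
L: 113 / 5.5 = 20.545 → 20.55 in.
XL: 123 / 5.5 = 22.364 → 22.36 in.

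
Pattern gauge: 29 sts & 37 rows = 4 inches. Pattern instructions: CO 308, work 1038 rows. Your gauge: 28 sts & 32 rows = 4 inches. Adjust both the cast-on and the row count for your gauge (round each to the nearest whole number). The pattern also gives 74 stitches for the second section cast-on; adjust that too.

Stitches: 308 × 28/29 = 297.38 → 297.
Rows: 1038 × 32/37 = 897.73 → 898.
second section cast-on: 74 × 28/29 = 71.45 → 71.

Cast on 297 stitches; work 898 rows; second section cast-on 71 stitches.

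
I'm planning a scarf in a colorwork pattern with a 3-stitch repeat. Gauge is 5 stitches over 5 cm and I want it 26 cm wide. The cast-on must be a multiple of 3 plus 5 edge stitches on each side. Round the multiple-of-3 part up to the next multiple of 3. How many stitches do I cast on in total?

5 / 5 = 1 sts per cm.
26 × 1 = 26.00 sts.
Less 10 edge sts → 16.00 for the repeat.
Next multiple of 3: 18.
Add back 10 edge sts → 28.

28 stitches.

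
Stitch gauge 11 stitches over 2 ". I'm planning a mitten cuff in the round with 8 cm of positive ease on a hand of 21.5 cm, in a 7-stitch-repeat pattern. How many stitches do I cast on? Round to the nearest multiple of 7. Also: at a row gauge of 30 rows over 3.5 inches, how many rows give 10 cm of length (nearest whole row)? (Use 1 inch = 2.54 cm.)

Finished = 21.5 + 8 = 29.5 cm.
29.5 cm × 1/2.54 = 11.61 inches.
11/2 = 5.5 sts per in; 11.61 × 5.5 = 63.88 sts.
Nearest multiple of 7 → 63.
10 cm = 3.94 inches; × 8.571 = 33.75 → 34 rows.

Cast on 63 stitches; work 34 rows.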